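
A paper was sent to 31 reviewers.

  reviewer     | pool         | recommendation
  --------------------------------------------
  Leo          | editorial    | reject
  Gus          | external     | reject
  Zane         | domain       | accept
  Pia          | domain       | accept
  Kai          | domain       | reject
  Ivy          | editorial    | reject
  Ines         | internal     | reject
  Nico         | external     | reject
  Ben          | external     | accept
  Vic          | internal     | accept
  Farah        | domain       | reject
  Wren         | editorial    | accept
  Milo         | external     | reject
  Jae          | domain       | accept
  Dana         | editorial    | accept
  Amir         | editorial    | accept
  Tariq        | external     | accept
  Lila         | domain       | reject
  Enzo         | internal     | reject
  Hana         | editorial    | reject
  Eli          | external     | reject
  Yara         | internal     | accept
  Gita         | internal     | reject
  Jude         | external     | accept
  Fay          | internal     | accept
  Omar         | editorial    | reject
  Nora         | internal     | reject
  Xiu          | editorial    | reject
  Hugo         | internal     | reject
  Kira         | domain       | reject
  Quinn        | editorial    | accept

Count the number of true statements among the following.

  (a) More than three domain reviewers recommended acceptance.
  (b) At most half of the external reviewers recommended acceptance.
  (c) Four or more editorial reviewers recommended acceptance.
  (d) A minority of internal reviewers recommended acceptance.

3

(a) domain: |A| = 7, |A ∩ B| = 3; needs |A ∩ B| > 3 — false.
(b) external: |A| = 7, |A ∩ B| = 3; needs |A ∩ B| ≤ |A ∖ B| — true.
(c) editorial: |A| = 9, |A ∩ B| = 4; needs |A ∩ B| ≥ 4 — true.
(d) internal: |A| = 8, |A ∩ B| = 3; needs |A ∩ B| < |A ∖ B| — true.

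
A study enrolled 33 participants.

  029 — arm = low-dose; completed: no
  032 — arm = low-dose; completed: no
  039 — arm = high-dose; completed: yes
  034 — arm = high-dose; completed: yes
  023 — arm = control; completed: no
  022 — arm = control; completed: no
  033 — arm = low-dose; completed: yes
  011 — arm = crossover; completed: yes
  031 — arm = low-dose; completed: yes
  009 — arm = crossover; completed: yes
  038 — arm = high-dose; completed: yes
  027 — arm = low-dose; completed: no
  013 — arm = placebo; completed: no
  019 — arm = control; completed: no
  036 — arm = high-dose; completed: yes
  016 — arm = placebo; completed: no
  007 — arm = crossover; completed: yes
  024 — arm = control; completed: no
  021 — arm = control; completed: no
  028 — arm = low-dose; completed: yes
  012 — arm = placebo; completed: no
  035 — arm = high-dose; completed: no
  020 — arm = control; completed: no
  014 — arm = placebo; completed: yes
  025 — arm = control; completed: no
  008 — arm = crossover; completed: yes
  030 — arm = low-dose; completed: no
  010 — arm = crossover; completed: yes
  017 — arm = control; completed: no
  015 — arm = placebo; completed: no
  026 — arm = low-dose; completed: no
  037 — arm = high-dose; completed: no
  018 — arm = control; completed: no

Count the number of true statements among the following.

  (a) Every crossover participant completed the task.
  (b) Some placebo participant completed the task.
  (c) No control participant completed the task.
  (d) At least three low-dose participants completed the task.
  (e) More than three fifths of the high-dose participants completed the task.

5

(a) crossover: |A| = 5, |A ∩ B| = 5; needs A ⊆ B, i.e. every element of A is in B (|A ∖ B| = 0) — true.
(b) placebo: |A| = 5, |A ∩ B| = 1; needs A ∩ B ≠ ∅ (|A ∩ B| ≥ 1) — true.
(c) control: |A| = 9, |A ∩ B| = 0; needs A ∩ B = ∅ (|A ∩ B| = 0) — true.
(d) low-dose: |A| = 8, |A ∩ B| = 3; needs |A ∩ B| ≥ 3 — true.
(e) high-dose: |A| = 6, |A ∩ B| = 4; needs |A ∩ B| / |A| > 3/5 — true.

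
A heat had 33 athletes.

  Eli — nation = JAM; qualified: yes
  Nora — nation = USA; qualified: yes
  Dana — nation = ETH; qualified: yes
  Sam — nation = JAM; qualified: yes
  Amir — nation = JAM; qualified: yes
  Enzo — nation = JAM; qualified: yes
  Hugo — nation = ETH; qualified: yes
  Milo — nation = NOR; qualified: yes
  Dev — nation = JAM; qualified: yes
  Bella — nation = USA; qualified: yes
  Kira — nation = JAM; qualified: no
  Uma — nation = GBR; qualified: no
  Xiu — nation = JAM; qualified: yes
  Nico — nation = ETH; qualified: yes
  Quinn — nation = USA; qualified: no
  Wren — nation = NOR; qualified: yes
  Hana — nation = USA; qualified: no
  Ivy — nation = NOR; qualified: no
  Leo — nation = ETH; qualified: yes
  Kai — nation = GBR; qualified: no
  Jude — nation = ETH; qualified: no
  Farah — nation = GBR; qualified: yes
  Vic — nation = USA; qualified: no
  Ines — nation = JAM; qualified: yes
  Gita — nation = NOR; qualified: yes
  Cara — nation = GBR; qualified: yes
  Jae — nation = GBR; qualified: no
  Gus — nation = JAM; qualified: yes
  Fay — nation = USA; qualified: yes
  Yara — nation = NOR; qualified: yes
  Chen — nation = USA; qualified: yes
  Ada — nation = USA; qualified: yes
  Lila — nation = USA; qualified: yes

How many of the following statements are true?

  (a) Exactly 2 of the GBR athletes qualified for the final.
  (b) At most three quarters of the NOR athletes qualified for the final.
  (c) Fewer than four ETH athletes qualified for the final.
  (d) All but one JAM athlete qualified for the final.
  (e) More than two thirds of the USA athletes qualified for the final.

2

(a) GBR: |A| = 5, |A ∩ B| = 2; needs |A ∩ B| = 2 — true.
(b) NOR: |A| = 5, |A ∩ B| = 4; needs |A ∩ B| / |A| ≤ 3/4 — false.
(c) ETH: |A| = 5, |A ∩ B| = 4; needs |A ∩ B| < 4 — false.
(d) JAM: |A| = 9, |A ∩ B| = 8; needs |A ∖ B| = 1 — true.
(e) USA: |A| = 9, |A ∩ B| = 6; needs |A ∩ B| / |A| > 2/3 — false.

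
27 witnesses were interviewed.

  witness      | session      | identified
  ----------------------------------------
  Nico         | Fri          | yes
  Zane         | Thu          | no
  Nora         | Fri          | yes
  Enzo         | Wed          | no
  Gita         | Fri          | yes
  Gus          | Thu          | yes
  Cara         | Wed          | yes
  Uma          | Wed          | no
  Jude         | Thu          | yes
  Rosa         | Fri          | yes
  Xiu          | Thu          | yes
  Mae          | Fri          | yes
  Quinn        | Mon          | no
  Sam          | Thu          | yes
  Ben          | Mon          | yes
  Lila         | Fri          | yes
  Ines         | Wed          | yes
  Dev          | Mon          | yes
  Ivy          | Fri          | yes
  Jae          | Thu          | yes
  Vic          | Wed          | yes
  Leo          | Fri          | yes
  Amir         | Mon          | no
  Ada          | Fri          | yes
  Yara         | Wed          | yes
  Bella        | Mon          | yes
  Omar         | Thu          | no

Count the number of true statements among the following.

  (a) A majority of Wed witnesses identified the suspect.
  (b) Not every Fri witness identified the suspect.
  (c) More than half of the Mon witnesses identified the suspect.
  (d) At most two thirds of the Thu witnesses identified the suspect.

2

(a) Wed: |A| = 6, |A ∩ B| = 4; needs |A ∩ B| > |A ∖ B| — true.
(b) Fri: |A| = 9, |A ∩ B| = 9; needs A ⊄ B (|A ∖ B| ≥ 1) — false.
(c) Mon: |A| = 5, |A ∩ B| = 3; needs |A ∩ B| > |A ∖ B| — true.
(d) Thu: |A| = 7, |A ∩ B| = 5; needs |A ∩ B| / |A| ≤ 2/3 — false.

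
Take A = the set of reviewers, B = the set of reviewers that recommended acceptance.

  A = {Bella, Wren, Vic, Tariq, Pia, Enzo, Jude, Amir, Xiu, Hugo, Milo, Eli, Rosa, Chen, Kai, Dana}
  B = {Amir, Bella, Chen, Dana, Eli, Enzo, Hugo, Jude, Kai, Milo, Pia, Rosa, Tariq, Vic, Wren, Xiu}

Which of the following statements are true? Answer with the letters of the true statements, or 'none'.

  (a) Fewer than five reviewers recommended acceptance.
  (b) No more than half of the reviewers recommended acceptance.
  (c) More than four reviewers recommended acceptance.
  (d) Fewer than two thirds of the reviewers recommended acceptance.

(c)

|A| = 16, |A ∩ B| = 16, |A ∖ B| = 0.
(a) |A ∩ B| < 5: fails.
(b) |A ∩ B| ≤ |A ∖ B|: fails.
(c) |A ∩ B| > 4: holds.
(d) |A ∩ B| / |A| < 2/3: fails.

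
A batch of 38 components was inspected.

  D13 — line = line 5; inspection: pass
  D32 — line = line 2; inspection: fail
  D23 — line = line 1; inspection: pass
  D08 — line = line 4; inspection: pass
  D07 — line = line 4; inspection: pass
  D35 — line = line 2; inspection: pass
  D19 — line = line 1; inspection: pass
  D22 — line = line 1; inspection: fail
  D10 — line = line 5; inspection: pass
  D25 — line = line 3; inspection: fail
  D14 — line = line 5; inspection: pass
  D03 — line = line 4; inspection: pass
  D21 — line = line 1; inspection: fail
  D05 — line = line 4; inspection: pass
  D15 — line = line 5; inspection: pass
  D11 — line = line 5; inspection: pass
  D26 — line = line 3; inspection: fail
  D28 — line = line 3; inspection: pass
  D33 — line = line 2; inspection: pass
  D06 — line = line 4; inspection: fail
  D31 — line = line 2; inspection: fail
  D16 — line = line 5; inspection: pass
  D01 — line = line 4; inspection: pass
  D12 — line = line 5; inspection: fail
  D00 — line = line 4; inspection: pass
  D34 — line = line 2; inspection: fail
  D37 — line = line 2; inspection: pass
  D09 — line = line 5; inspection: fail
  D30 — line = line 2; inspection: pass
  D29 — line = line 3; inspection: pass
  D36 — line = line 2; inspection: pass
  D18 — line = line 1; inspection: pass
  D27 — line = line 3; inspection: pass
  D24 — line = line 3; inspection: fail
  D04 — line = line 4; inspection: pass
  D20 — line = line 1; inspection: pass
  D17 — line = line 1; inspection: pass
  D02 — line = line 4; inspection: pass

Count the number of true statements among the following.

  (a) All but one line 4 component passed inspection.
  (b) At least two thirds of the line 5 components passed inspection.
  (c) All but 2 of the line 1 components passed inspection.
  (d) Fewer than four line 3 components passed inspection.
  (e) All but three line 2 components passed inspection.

5

(a) line 4: |A| = 9, |A ∩ B| = 8; needs |A ∖ B| = 1 — true.
(b) line 5: |A| = 8, |A ∩ B| = 6; needs |A ∩ B| / |A| ≥ 2/3 — true.
(c) line 1: |A| = 7, |A ∩ B| = 5; needs |A ∖ B| = 2 — true.
(d) line 3: |A| = 6, |A ∩ B| = 3; needs |A ∩ B| < 4 — true.
(e) line 2: |A| = 8, |A ∩ B| = 5; needs |A ∖ B| = 3 — true.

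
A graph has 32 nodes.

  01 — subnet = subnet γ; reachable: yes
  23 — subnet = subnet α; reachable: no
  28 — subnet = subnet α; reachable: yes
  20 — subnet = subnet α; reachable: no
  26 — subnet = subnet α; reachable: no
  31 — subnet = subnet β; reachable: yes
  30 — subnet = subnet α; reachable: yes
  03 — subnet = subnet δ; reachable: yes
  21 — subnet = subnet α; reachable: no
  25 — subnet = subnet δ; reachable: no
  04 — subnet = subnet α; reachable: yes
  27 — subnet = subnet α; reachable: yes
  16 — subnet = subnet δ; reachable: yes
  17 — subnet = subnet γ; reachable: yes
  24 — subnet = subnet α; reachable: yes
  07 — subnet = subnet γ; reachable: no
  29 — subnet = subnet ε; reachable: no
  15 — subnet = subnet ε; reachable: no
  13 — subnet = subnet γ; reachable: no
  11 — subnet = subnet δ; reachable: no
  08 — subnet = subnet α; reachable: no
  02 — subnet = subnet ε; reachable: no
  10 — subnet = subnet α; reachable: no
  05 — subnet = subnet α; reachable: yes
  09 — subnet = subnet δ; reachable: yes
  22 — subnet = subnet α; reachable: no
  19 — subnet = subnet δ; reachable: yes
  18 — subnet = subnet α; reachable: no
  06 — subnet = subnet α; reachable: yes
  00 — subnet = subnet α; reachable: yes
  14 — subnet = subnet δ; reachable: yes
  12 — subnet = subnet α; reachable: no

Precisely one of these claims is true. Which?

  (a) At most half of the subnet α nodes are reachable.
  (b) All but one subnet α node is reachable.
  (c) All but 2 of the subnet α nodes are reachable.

|A| = 17, |A ∩ B| = 8, |A ∖ B| = 9.
(a) requires |A ∩ B| ≤ |A ∖ B|: true.
(b) requires |A ∖ B| = 1: false.
(c) requires |A ∖ B| = 2: false.

(a)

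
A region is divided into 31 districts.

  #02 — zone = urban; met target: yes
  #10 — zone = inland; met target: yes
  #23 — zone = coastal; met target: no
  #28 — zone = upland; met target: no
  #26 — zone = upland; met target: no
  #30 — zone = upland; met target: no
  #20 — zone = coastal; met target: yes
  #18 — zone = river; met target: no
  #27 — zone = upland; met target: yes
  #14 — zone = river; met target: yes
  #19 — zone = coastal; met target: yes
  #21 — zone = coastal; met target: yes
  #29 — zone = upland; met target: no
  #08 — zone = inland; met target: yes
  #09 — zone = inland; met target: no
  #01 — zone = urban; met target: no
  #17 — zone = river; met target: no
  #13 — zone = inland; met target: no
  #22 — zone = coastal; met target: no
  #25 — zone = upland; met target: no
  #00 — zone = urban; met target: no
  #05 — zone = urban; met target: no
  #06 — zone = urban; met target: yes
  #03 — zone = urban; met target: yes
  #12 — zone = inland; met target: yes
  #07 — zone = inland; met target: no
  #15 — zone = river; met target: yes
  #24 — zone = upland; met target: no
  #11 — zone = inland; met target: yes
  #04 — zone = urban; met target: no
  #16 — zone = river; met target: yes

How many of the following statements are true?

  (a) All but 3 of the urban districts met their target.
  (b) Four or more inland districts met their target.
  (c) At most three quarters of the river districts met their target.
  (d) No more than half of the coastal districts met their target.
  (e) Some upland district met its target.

(a) urban: |A| = 7, |A ∩ B| = 3; needs |A ∖ B| = 3 — false.
(b) inland: |A| = 7, |A ∩ B| = 4; needs |A ∩ B| ≥ 4 — true.
(c) river: |A| = 5, |A ∩ B| = 3; needs |A ∩ B| / |A| ≤ 3/4 — true.
(d) coastal: |A| = 5, |A ∩ B| = 3; needs |A ∩ B| ≤ |A ∖ B| — false.
(e) upland: |A| = 7, |A ∩ B| = 1; needs A ∩ B ≠ ∅ (|A ∩ B| ≥ 1) — true.

3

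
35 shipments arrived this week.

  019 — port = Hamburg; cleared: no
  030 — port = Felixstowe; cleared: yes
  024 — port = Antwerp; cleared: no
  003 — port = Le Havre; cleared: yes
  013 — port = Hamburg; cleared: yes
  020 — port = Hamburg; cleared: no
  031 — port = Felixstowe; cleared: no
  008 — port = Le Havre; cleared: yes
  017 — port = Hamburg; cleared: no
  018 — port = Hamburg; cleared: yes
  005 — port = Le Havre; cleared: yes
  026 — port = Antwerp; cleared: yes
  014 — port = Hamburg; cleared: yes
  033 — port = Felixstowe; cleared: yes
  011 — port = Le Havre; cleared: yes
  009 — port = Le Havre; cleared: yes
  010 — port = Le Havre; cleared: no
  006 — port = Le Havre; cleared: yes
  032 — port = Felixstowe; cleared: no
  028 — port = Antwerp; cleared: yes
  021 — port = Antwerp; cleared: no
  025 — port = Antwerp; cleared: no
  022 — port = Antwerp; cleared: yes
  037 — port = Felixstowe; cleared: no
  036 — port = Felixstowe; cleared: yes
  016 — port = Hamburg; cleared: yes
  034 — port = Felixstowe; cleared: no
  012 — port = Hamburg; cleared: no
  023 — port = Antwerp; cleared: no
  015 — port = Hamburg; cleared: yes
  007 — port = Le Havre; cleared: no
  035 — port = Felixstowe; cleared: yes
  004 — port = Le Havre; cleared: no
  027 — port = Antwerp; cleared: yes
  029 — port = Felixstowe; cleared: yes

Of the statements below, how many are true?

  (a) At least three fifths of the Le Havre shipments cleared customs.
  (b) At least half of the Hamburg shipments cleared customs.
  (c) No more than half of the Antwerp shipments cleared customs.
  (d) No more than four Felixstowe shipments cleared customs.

3

(a) Le Havre: |A| = 9, |A ∩ B| = 6; needs |A ∩ B| / |A| ≥ 3/5 — true.
(b) Hamburg: |A| = 9, |A ∩ B| = 5; needs |A ∩ B| ≥ |A ∖ B| — true.
(c) Antwerp: |A| = 8, |A ∩ B| = 4; needs |A ∩ B| ≤ |A ∖ B| — true.
(d) Felixstowe: |A| = 9, |A ∩ B| = 5; needs |A ∩ B| ≤ 4 — false.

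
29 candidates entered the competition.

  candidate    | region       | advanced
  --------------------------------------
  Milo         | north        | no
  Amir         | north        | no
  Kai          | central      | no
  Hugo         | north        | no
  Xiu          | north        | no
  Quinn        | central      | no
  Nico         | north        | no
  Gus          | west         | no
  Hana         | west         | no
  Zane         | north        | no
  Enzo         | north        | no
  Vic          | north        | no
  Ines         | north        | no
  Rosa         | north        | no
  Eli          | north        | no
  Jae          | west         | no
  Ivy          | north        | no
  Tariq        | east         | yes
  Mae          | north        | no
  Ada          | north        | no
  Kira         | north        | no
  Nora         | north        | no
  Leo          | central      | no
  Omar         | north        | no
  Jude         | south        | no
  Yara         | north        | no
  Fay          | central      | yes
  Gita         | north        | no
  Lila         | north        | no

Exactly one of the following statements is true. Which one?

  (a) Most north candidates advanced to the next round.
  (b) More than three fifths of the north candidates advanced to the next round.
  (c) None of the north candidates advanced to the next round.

|A| = 20, |A ∩ B| = 0, |A ∖ B| = 20.
(a) requires |A ∩ B| > |A ∖ B|: false.
(b) requires |A ∩ B| / |A| > 3/5: false.
(c) requires A ∩ B = ∅ (|A ∩ B| = 0): true.

(c)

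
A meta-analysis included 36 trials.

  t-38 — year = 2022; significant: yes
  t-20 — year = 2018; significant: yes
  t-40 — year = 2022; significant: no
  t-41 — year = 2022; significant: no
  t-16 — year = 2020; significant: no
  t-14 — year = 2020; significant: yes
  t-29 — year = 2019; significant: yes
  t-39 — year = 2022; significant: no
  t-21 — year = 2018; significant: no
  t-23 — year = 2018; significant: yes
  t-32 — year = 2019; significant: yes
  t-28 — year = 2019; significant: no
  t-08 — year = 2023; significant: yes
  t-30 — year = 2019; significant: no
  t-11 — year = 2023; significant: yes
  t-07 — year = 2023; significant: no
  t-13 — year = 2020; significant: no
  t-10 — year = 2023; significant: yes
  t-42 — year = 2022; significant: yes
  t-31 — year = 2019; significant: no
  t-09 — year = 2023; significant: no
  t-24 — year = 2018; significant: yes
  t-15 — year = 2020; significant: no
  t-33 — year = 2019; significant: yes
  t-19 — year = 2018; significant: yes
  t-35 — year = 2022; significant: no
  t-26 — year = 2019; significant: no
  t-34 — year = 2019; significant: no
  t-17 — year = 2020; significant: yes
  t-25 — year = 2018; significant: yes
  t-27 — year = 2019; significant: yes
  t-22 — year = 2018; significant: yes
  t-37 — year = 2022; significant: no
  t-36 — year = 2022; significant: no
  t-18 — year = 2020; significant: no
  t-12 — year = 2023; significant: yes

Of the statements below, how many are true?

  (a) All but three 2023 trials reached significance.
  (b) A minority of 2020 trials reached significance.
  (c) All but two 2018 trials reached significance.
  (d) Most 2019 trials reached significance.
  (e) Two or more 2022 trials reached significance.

2

(a) 2023: |A| = 6, |A ∩ B| = 4; needs |A ∖ B| = 3 — false.
(b) 2020: |A| = 6, |A ∩ B| = 2; needs |A ∩ B| < |A ∖ B| — true.
(c) 2018: |A| = 7, |A ∩ B| = 6; needs |A ∖ B| = 2 — false.
(d) 2019: |A| = 9, |A ∩ B| = 4; needs |A ∩ B| > |A ∖ B| — false.
(e) 2022: |A| = 8, |A ∩ B| = 2; needs |A ∩ B| ≥ 2 — true.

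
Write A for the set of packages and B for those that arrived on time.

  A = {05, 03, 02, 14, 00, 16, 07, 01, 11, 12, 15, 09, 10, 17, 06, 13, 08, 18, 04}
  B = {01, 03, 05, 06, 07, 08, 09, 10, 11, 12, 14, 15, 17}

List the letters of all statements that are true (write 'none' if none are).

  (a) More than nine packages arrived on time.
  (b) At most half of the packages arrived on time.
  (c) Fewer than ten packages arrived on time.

(a)

|A| = 19, |A ∩ B| = 13, |A ∖ B| = 6.
(a) |A ∩ B| > 9: holds.
(b) |A ∩ B| ≤ |A ∖ B|: fails.
(c) |A ∩ B| < 10: fails.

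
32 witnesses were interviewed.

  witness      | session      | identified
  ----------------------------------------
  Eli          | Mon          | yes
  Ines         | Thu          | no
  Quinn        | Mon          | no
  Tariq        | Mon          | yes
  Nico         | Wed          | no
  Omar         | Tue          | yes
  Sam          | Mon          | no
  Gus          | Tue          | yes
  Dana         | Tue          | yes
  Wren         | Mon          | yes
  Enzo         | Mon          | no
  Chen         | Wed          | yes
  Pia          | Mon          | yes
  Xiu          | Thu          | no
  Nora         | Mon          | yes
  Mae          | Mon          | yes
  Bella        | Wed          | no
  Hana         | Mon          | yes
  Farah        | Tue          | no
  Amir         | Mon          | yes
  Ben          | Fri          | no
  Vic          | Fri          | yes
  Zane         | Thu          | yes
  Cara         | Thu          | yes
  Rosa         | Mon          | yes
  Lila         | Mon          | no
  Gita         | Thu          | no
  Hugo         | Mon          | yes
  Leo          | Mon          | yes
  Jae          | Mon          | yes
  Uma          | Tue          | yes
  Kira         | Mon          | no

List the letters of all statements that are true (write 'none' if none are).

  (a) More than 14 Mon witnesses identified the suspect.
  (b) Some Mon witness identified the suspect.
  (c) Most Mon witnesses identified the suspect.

|A| = 17, |A ∩ B| = 12, |A ∖ B| = 5.
(a) |A ∩ B| > 14: fails.
(b) A ∩ B ≠ ∅ (|A ∩ B| ≥ 1): holds.
(c) |A ∩ B| > |A ∖ B|: holds.

(b), (c)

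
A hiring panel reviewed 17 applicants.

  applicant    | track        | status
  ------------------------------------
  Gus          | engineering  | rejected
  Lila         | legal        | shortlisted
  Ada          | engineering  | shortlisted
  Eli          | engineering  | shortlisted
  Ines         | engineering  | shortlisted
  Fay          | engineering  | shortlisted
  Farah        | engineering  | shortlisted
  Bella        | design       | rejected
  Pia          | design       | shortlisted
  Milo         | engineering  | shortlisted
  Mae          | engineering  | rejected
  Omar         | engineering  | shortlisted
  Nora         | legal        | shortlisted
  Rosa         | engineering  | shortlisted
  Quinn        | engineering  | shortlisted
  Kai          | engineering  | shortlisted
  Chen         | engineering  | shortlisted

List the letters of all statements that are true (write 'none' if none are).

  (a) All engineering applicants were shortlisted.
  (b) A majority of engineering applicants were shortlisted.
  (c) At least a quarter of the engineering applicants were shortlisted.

|A| = 13, |A ∩ B| = 11, |A ∖ B| = 2.
(a) A ⊆ B, i.e. every element of A is in B (|A ∖ B| = 0): fails.
(b) |A ∩ B| > |A ∖ B|: holds.
(c) |A ∩ B| / |A| ≥ 1/4: holds.

(b), (c)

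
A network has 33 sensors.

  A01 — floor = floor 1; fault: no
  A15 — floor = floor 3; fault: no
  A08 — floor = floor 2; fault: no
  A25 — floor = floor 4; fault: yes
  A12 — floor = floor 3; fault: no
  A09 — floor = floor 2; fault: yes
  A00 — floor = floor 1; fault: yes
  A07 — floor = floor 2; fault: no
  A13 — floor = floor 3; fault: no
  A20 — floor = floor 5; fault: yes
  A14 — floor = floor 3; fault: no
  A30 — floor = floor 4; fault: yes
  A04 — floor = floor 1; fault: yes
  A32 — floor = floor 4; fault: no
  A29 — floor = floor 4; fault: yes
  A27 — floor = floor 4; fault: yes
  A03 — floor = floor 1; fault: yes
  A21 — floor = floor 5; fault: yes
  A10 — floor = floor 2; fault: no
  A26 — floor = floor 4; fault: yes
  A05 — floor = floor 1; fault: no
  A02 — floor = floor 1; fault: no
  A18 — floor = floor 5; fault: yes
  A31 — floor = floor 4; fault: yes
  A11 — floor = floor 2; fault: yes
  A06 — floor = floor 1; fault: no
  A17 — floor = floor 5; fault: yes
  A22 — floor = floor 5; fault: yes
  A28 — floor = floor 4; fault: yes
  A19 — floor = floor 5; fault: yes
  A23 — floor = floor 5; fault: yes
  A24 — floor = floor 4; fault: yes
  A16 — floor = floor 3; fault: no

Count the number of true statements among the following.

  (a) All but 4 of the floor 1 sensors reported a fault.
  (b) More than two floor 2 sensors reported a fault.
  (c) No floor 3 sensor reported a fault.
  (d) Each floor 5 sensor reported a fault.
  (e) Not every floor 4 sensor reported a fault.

(a) floor 1: |A| = 7, |A ∩ B| = 3; needs |A ∖ B| = 4 — true.
(b) floor 2: |A| = 5, |A ∩ B| = 2; needs |A ∩ B| > 2 — false.
(c) floor 3: |A| = 5, |A ∩ B| = 0; needs A ∩ B = ∅ (|A ∩ B| = 0) — true.
(d) floor 5: |A| = 7, |A ∩ B| = 7; needs A ⊆ B, i.e. every element of A is in B (|A ∖ B| = 0) — true.
(e) floor 4: |A| = 9, |A ∩ B| = 8; needs A ⊄ B (|A ∖ B| ≥ 1) — true.

4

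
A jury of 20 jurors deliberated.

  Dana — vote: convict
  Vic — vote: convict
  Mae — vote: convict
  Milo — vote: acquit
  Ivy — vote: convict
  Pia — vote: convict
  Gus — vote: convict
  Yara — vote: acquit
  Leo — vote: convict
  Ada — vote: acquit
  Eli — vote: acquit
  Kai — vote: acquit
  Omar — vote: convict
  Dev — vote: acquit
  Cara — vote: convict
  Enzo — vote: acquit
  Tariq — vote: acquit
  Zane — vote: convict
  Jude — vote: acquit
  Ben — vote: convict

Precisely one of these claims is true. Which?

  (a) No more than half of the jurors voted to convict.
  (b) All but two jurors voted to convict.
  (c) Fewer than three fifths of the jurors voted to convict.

|A| = 20, |A ∩ B| = 11, |A ∖ B| = 9.
(a) requires |A ∩ B| ≤ |A ∖ B|: false.
(b) requires |A ∖ B| = 2: false.
(c) requires |A ∩ B| / |A| < 3/5: true.

(c)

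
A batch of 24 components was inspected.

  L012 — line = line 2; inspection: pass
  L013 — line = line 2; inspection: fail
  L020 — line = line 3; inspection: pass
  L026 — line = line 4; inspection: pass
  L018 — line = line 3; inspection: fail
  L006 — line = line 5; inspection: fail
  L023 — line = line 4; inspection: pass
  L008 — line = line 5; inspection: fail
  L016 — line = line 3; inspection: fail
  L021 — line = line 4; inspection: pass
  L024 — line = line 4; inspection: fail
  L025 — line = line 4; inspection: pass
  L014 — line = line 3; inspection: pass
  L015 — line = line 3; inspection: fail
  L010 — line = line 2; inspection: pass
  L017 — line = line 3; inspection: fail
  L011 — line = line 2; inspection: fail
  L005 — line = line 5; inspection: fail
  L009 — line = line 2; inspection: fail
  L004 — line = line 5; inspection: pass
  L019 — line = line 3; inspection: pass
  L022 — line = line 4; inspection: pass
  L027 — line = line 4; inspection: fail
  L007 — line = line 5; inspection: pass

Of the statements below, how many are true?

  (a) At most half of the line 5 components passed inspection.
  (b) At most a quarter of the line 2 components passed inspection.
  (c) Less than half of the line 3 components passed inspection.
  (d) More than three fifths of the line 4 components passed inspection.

(a) line 5: |A| = 5, |A ∩ B| = 2; needs |A ∩ B| ≤ |A ∖ B| — true.
(b) line 2: |A| = 5, |A ∩ B| = 2; needs |A ∩ B| / |A| ≤ 1/4 — false.
(c) line 3: |A| = 7, |A ∩ B| = 3; needs |A ∩ B| < |A ∖ B| — true.
(d) line 4: |A| = 7, |A ∩ B| = 5; needs |A ∩ B| / |A| > 3/5 — true.

3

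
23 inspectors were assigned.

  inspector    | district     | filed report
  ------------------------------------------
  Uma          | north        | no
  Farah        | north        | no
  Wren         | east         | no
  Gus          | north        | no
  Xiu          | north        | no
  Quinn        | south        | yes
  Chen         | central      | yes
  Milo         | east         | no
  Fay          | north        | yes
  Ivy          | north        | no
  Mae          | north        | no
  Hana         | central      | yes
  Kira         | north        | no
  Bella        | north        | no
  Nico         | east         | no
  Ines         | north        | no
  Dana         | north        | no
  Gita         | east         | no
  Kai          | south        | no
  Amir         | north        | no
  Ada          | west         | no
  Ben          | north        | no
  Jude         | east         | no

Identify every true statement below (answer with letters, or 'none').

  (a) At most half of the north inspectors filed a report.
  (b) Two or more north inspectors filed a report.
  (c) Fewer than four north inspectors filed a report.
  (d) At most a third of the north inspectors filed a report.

|A| = 13, |A ∩ B| = 1, |A ∖ B| = 12.
(a) |A ∩ B| ≤ |A ∖ B|: holds.
(b) |A ∩ B| ≥ 2: fails.
(c) |A ∩ B| < 4: holds.
(d) |A ∩ B| / |A| ≤ 1/3: holds.

(a), (c), (d)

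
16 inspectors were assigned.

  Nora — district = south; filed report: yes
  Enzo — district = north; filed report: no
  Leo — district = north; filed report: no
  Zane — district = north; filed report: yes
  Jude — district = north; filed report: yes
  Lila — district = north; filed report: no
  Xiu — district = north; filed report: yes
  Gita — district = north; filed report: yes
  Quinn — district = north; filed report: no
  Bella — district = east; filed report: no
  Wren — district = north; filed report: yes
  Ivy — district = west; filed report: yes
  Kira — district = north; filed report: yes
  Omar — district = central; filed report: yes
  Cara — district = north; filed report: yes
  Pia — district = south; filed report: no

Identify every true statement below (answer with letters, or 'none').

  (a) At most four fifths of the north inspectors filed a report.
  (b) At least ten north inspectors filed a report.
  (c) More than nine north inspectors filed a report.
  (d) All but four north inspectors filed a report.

(a), (d)

|A| = 11, |A ∩ B| = 7, |A ∖ B| = 4.
(a) |A ∩ B| / |A| ≤ 4/5: holds.
(b) |A ∩ B| ≥ 10: fails.
(c) |A ∩ B| > 9: fails.
(d) |A ∖ B| = 4: holds.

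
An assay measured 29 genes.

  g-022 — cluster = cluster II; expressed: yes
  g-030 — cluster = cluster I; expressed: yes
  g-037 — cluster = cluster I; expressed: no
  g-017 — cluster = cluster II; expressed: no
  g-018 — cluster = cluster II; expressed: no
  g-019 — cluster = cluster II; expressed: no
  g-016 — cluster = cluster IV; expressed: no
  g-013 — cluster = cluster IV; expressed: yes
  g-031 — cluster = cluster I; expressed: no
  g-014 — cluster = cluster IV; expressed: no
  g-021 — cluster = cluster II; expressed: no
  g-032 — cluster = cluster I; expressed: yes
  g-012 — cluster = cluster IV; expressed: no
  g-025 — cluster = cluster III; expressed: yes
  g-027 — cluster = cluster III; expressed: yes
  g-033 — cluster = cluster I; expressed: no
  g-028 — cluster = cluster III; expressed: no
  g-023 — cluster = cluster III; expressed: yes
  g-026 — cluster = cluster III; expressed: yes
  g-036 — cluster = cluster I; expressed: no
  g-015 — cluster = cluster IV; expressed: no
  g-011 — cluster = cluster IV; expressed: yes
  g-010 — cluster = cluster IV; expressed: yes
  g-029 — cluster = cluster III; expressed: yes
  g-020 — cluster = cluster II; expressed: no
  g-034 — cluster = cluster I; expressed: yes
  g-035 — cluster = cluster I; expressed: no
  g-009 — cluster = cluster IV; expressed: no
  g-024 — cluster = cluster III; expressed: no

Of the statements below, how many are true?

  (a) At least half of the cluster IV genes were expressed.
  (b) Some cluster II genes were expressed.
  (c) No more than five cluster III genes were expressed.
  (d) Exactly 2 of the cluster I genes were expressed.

(a) cluster IV: |A| = 8, |A ∩ B| = 3; needs |A ∩ B| ≥ |A ∖ B| — false.
(b) cluster II: |A| = 6, |A ∩ B| = 1; needs A ∩ B ≠ ∅ (|A ∩ B| ≥ 1) — true.
(c) cluster III: |A| = 7, |A ∩ B| = 5; needs |A ∩ B| ≤ 5 — true.
(d) cluster I: |A| = 8, |A ∩ B| = 3; needs |A ∩ B| = 2 — false.

2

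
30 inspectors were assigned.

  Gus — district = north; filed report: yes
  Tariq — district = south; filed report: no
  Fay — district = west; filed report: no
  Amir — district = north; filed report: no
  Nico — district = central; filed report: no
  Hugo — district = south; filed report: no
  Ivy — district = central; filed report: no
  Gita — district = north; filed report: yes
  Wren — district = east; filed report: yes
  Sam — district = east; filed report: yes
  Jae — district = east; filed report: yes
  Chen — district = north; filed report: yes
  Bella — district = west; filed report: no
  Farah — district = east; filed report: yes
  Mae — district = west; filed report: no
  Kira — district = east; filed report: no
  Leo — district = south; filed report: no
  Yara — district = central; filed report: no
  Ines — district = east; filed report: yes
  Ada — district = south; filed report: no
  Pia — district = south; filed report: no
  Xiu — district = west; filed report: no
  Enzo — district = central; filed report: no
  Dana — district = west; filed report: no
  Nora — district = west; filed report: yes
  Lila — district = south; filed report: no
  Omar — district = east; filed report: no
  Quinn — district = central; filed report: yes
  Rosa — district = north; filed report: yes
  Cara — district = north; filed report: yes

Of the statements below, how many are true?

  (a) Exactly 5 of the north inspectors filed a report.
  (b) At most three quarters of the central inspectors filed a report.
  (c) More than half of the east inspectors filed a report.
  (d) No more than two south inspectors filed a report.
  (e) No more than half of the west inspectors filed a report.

5

(a) north: |A| = 6, |A ∩ B| = 5; needs |A ∩ B| = 5 — true.
(b) central: |A| = 5, |A ∩ B| = 1; needs |A ∩ B| / |A| ≤ 3/4 — true.
(c) east: |A| = 7, |A ∩ B| = 5; needs |A ∩ B| > |A ∖ B| — true.
(d) south: |A| = 6, |A ∩ B| = 0; needs |A ∩ B| ≤ 2 — true.
(e) west: |A| = 6, |A ∩ B| = 1; needs |A ∩ B| ≤ |A ∖ B| — true.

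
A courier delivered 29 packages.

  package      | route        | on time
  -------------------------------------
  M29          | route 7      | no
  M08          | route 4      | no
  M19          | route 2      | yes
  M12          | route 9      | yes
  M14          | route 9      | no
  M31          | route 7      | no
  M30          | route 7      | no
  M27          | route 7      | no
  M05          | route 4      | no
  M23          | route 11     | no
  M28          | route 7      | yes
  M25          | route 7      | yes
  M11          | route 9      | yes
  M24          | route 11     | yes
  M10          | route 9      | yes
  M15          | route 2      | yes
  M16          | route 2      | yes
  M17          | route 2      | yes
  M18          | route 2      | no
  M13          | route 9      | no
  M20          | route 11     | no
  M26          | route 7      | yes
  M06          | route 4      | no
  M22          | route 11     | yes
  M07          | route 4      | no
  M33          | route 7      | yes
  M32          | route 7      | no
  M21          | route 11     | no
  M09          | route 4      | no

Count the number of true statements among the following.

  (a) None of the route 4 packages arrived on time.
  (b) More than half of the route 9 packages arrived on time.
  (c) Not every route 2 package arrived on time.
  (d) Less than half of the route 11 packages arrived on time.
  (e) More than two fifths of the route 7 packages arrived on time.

5

(a) route 4: |A| = 5, |A ∩ B| = 0; needs A ∩ B = ∅ (|A ∩ B| = 0) — true.
(b) route 9: |A| = 5, |A ∩ B| = 3; needs |A ∩ B| > |A ∖ B| — true.
(c) route 2: |A| = 5, |A ∩ B| = 4; needs A ⊄ B (|A ∖ B| ≥ 1) — true.
(d) route 11: |A| = 5, |A ∩ B| = 2; needs |A ∩ B| < |A ∖ B| — true.
(e) route 7: |A| = 9, |A ∩ B| = 4; needs |A ∩ B| / |A| > 2/5 — true.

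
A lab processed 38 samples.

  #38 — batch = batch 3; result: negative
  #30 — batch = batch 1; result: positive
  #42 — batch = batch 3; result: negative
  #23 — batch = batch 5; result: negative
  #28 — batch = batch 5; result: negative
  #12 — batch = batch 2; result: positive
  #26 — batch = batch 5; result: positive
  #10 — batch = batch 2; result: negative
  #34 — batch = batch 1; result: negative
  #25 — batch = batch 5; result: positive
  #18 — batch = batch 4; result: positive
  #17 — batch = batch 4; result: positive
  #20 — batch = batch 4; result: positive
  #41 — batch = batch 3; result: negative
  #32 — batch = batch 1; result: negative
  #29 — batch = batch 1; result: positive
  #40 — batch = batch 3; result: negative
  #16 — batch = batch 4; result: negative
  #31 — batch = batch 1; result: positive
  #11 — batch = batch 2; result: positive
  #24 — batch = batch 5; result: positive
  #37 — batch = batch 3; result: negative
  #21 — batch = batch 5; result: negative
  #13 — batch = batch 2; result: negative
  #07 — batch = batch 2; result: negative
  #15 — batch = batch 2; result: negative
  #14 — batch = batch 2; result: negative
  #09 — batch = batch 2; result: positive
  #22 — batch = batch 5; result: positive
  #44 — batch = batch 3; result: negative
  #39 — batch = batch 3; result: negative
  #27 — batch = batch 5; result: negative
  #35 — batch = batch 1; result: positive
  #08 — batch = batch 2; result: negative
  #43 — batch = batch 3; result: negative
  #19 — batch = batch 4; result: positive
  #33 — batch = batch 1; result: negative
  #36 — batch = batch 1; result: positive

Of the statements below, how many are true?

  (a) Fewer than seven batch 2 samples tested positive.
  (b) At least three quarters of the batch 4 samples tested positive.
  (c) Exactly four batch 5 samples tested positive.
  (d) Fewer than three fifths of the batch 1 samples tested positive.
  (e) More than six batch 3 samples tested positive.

(a) batch 2: |A| = 9, |A ∩ B| = 3; needs |A ∩ B| < 7 — true.
(b) batch 4: |A| = 5, |A ∩ B| = 4; needs |A ∩ B| / |A| ≥ 3/4 — true.
(c) batch 5: |A| = 8, |A ∩ B| = 4; needs |A ∩ B| = 4 — true.
(d) batch 1: |A| = 8, |A ∩ B| = 5; needs |A ∩ B| / |A| < 3/5 — false.
(e) batch 3: |A| = 8, |A ∩ B| = 0; needs |A ∩ B| > 6 — false.

3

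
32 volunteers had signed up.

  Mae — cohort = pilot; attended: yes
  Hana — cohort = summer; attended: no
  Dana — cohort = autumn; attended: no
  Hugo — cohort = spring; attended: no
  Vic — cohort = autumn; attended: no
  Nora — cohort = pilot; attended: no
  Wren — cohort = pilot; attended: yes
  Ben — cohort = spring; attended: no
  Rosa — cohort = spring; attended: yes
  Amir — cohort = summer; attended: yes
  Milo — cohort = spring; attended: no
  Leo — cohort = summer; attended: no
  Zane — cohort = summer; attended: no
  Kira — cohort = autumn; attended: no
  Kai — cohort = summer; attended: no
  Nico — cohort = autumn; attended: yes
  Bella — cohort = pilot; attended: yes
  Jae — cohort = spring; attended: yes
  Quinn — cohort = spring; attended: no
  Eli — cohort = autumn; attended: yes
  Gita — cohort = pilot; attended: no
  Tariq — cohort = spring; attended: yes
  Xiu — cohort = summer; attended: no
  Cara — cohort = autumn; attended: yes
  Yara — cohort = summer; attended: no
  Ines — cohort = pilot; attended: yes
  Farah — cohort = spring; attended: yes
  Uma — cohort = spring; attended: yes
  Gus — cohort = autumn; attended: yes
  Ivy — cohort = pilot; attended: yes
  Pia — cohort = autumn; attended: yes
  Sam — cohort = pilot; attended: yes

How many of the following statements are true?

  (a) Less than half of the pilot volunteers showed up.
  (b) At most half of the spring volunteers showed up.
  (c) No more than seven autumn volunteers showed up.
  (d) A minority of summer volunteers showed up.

(a) pilot: |A| = 8, |A ∩ B| = 6; needs |A ∩ B| < |A ∖ B| — false.
(b) spring: |A| = 9, |A ∩ B| = 5; needs |A ∩ B| ≤ |A ∖ B| — false.
(c) autumn: |A| = 8, |A ∩ B| = 5; needs |A ∩ B| ≤ 7 — true.
(d) summer: |A| = 7, |A ∩ B| = 1; needs |A ∩ B| < |A ∖ B| — true.

2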